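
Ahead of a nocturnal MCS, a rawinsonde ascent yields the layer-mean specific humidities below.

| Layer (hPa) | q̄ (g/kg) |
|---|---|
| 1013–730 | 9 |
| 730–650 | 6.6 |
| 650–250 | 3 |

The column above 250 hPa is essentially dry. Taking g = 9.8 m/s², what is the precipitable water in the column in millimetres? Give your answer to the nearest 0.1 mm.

Precipitable water is the column-integrated vapour mass per unit area: PW = (1/g) Σ q̄ Δp, with q in kg/kg and Δp in Pa (1 kg/m² of water = 1 mm).
Layer 1013–730 hPa: Δp = 283 hPa = 28300 Pa, q̄ = 0.009 kg/kg → 0.009 × 28300 / 9.8 = 25.99 mm
Layer 730–650 hPa: Δp = 80 hPa = 8000 Pa, q̄ = 0.0066 kg/kg → 0.0066 × 8000 / 9.8 = 5.39 mm
Layer 650–250 hPa: Δp = 400 hPa = 40000 Pa, q̄ = 0.003 kg/kg → 0.003 × 40000 / 9.8 = 12.24 mm
PW = 25.99 + 5.39 + 12.24 = 43.62 ≈ 43.6 mm.

PW ≈ 43.6 mm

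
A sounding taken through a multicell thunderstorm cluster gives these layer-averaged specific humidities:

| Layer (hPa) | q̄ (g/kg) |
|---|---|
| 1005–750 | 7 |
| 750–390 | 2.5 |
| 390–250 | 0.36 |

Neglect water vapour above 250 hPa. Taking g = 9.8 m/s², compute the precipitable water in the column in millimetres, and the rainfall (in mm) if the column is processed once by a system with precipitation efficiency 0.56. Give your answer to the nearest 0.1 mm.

Precipitable water is the column-integrated vapour mass per unit area: PW = (1/g) Σ q̄ Δp, with q in kg/kg and Δp in Pa (1 kg/m² of water = 1 mm).
Layer 1005–750 hPa: Δp = 255 hPa = 25500 Pa, q̄ = 0.007 kg/kg → 0.007 × 25500 / 9.8 = 18.21 mm
Layer 750–390 hPa: Δp = 360 hPa = 36000 Pa, q̄ = 0.0025 kg/kg → 0.0025 × 36000 / 9.8 = 9.18 mm
Layer 390–250 hPa: Δp = 140 hPa = 14000 Pa, q̄ = 0.00036 kg/kg → 0.00036 × 14000 / 9.8 = 0.51 mm
PW = 18.21 + 9.18 + 0.51 = 27.90 ≈ 27.9 mm.
Rainfall = ε × PW = 0.56 × 27.9 = 15.6 mm.

PW ≈ 27.9 mm; rainfall ≈ 15.6 mm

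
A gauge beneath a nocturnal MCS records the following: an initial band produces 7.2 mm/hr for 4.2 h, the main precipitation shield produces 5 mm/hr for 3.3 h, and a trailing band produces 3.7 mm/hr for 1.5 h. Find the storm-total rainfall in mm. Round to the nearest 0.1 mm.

total ≈ 52.3 mm

Total = Σ Rᵢ Δtᵢ = 7.2 × 4.2 + 5 × 3.3 + 3.7 × 1.5
      = 30.24 + 16.5 + 5.55 = 52.3 mm.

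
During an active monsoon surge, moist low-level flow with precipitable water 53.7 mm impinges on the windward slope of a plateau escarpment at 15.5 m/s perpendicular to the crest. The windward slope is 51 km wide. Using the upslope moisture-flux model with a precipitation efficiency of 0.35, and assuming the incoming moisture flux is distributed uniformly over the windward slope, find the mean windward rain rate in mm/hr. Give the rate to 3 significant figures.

R ≈ 20.6 mm/hr

Incoming column moisture flux per unit ridge length: F = V × PW = 15.5 × 53.7 = 832.35 mm·m/s.
Spread over the 51 km slope with efficiency ε = 0.35: R = ε·F/W = 0.35 × 832.35 / 51000 m = 5.712e-03 mm/s.
R = 5.712e-03 × 3600 = 20.6 mm/hr.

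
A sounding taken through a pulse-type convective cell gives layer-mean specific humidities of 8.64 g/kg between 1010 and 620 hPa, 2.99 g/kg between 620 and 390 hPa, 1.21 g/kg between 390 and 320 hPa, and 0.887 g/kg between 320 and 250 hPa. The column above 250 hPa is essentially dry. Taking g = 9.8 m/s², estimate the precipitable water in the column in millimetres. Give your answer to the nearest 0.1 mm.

Precipitable water is the column-integrated vapour mass per unit area: PW = (1/g) Σ q̄ Δp, with q in kg/kg and Δp in Pa (1 kg/m² of water = 1 mm).
Layer 1010–620 hPa: Δp = 390 hPa = 39000 Pa, q̄ = 0.00864 kg/kg → 0.00864 × 39000 / 9.8 = 34.38 mm
Layer 620–390 hPa: Δp = 230 hPa = 23000 Pa, q̄ = 0.00299 kg/kg → 0.00299 × 23000 / 9.8 = 7.02 mm
Layer 390–320 hPa: Δp = 70 hPa = 7000 Pa, q̄ = 0.00121 kg/kg → 0.00121 × 7000 / 9.8 = 0.86 mm
Layer 320–250 hPa: Δp = 70 hPa = 7000 Pa, q̄ = 0.000887 kg/kg → 0.000887 × 7000 / 9.8 = 0.63 mm
PW = 34.38 + 7.02 + 0.86 + 0.63 = 42.89 ≈ 42.9 mm.

PW ≈ 42.9 mm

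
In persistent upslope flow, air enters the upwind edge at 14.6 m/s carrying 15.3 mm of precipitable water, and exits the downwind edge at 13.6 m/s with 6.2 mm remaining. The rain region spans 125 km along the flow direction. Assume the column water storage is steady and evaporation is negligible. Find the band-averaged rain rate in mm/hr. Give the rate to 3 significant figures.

Column moisture flux per unit crosswind length is F = V × PW.
Inflow: F_in = 14.6 × 15.3 = 223.38 mm·m/s
Outflow: F_out = 13.6 × 6.2 = 84.32 mm·m/s
Steady-state rate R = (F_in − F_out)/L = (223.38 − 84.32) / 125000 m = 1.112e-03 mm/s.
R = 1.112e-03 × 3600 = 4.00 mm/hr.

R ≈ 4.00 mm/hr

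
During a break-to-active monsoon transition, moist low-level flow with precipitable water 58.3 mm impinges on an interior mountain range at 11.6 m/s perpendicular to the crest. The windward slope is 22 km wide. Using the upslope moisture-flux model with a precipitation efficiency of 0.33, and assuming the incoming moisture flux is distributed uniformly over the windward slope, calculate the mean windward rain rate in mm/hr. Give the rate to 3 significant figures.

Incoming column moisture flux per unit ridge length: F = V × PW = 11.6 × 58.3 = 676.28 mm·m/s.
Spread over the 22 km slope with efficiency ε = 0.33: R = ε·F/W = 0.33 × 676.28 / 22000 m = 1.014e-02 mm/s.
R = 1.014e-02 × 3600 = 36.5 mm/hr.

R ≈ 36.5 mm/hr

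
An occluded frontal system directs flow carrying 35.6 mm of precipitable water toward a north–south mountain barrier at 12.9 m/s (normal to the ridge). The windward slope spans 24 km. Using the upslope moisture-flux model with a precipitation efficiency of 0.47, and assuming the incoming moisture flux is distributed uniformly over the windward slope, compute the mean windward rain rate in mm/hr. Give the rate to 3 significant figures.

Incoming column moisture flux per unit ridge length: F = V × PW = 12.9 × 35.6 = 459.24 mm·m/s.
Spread over the 24 km slope with efficiency ε = 0.47: R = ε·F/W = 0.47 × 459.24 / 24000 m = 8.993e-03 mm/s.
R = 8.993e-03 × 3600 = 32.4 mm/hr.

R ≈ 32.4 mm/hr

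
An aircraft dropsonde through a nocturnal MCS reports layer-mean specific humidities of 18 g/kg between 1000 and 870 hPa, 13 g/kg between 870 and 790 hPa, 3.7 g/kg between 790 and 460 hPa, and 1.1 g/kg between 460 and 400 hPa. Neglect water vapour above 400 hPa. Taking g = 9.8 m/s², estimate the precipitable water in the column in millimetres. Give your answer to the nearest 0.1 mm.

Precipitable water is the column-integrated vapour mass per unit area: PW = (1/g) Σ q̄ Δp, with q in kg/kg and Δp in Pa (1 kg/m² of water = 1 mm).
Layer 1000–870 hPa: Δp = 130 hPa = 13000 Pa, q̄ = 0.018 kg/kg → 0.018 × 13000 / 9.8 = 23.88 mm
Layer 870–790 hPa: Δp = 80 hPa = 8000 Pa, q̄ = 0.013 kg/kg → 0.013 × 8000 / 9.8 = 10.61 mm
Layer 790–460 hPa: Δp = 330 hPa = 33000 Pa, q̄ = 0.0037 kg/kg → 0.0037 × 33000 / 9.8 = 12.46 mm
Layer 460–400 hPa: Δp = 60 hPa = 6000 Pa, q̄ = 0.0011 kg/kg → 0.0011 × 6000 / 9.8 = 0.67 mm
PW = 23.88 + 10.61 + 12.46 + 0.67 = 47.62 ≈ 47.6 mm.

PW ≈ 47.6 mm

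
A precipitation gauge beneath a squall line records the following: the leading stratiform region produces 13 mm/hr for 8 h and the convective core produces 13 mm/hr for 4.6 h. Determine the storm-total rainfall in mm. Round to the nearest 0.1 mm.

total ≈ 163.8 mm

Total = Σ Rᵢ Δtᵢ = 13 × 8 + 13 × 4.6
      = 104 + 59.8 = 163.8 mm.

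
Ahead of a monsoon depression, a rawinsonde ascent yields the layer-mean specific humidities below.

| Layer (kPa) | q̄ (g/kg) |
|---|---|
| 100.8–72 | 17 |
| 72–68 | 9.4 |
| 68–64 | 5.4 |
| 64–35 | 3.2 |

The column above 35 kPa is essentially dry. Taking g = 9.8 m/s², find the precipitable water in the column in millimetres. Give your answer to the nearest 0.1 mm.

Precipitable water is the column-integrated vapour mass per unit area: PW = (1/g) Σ q̄ Δp, with q in kg/kg and Δp in Pa (1 kg/m² of water = 1 mm).
Layer 100.8–72 kPa: Δp = 288 hPa = 28800 Pa, q̄ = 0.017 kg/kg → 0.017 × 28800 / 9.8 = 49.96 mm
Layer 72–68 kPa: Δp = 40 hPa = 4000 Pa, q̄ = 0.0094 kg/kg → 0.0094 × 4000 / 9.8 = 3.84 mm
Layer 68–64 kPa: Δp = 40 hPa = 4000 Pa, q̄ = 0.0054 kg/kg → 0.0054 × 4000 / 9.8 = 2.20 mm
Layer 64–35 kPa: Δp = 290 hPa = 29000 Pa, q̄ = 0.0032 kg/kg → 0.0032 × 29000 / 9.8 = 9.47 mm
PW = 49.96 + 3.84 + 2.20 + 9.47 = 65.47 ≈ 65.5 mm.

PW ≈ 65.5 mm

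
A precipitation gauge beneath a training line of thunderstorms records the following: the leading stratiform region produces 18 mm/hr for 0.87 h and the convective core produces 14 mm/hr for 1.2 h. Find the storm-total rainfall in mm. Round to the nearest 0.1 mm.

Total = Σ Rᵢ Δtᵢ = 18 × 0.87 + 14 × 1.2
      = 15.66 + 16.8 = 32.5 mm.

total ≈ 32.5 mm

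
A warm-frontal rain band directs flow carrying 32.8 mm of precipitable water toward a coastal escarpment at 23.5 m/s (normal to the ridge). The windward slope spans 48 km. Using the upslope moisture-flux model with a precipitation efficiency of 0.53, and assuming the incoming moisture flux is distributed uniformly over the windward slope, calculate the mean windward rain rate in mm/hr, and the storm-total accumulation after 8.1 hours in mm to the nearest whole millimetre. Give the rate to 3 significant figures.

R ≈ 30.6 mm/hr; total ≈ 248 mm

Incoming column moisture flux per unit ridge length: F = V × PW = 23.5 × 32.8 = 770.8 mm·m/s.
Spread over the 48 km slope with efficiency ε = 0.53: R = ε·F/W = 0.53 × 770.8 / 48000 m = 8.511e-03 mm/s.
R = 8.511e-03 × 3600 = 30.6 mm/hr.
Over 8.1 h: total = 30.6 × 8.1 = 247.86 ≈ 248 mm.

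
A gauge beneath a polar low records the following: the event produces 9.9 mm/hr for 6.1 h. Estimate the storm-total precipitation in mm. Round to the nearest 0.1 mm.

total ≈ 60.4 mm

Total = Σ Rᵢ Δtᵢ = 9.9 × 6.1
      = 60.39 = 60.4 mm.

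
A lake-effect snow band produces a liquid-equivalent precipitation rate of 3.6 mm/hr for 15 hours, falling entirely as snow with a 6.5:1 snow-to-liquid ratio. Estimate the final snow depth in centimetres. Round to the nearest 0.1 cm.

snow depth ≈ 35.1 cm

Liquid-equivalent depth = 3.6 × 15 = 54 mm.
Snow depth = 54 mm × 6.5 = 351 mm = 35.1 cm.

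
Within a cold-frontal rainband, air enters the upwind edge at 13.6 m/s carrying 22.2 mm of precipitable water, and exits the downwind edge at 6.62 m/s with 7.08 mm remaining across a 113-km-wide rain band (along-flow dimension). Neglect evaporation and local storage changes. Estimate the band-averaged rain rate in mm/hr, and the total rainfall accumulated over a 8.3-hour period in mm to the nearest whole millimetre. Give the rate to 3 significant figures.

Column moisture flux per unit crosswind length is F = V × PW.
Inflow: F_in = 13.6 × 22.2 = 301.92 mm·m/s
Outflow: F_out = 6.62 × 7.08 = 46.8696 mm·m/s
Steady-state rate R = (F_in − F_out)/L = (301.92 − 46.8696) / 113000 m = 2.257e-03 mm/s.
R = 2.257e-03 × 3600 = 8.13 mm/hr.
Over 8.3 h: total = 8.13 × 8.3 = 67.479 ≈ 67 mm.

R ≈ 8.13 mm/hr; total ≈ 67 mm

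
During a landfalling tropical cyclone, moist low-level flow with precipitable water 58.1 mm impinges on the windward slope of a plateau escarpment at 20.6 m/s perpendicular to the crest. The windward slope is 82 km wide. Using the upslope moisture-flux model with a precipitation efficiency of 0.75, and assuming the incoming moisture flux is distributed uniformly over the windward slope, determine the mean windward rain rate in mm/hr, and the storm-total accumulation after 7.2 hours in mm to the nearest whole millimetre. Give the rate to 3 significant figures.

Incoming column moisture flux per unit ridge length: F = V × PW = 20.6 × 58.1 = 1196.86 mm·m/s.
Spread over the 82 km slope with efficiency ε = 0.75: R = ε·F/W = 0.75 × 1196.86 / 82000 m = 1.095e-02 mm/s.
R = 1.095e-02 × 3600 = 39.4 mm/hr.
Over 7.2 h: total = 39.4 × 7.2 = 283.68 ≈ 284 mm.

R ≈ 39.4 mm/hr; total ≈ 284 mm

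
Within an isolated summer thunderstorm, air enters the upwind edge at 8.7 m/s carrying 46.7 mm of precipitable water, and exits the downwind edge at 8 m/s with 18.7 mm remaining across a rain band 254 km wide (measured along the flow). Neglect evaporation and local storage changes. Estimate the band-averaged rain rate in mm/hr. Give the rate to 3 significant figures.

R ≈ 3.64 mm/hr

Column moisture flux per unit crosswind length is F = V × PW.
Inflow: F_in = 8.7 × 46.7 = 406.29 mm·m/s
Outflow: F_out = 8 × 18.7 = 149.6 mm·m/s
Steady-state rate R = (F_in − F_out)/L = (406.29 − 149.6) / 254000 m = 1.011e-03 mm/s.
R = 1.011e-03 × 3600 = 3.64 mm/hr.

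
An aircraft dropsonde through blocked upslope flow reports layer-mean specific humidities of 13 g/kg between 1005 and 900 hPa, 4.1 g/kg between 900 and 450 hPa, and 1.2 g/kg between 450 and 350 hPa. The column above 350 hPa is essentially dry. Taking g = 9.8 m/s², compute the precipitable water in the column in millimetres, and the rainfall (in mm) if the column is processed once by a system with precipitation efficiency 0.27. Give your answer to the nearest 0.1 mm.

Precipitable water is the column-integrated vapour mass per unit area: PW = (1/g) Σ q̄ Δp, with q in kg/kg and Δp in Pa (1 kg/m² of water = 1 mm).
Layer 1005–900 hPa: Δp = 105 hPa = 10500 Pa, q̄ = 0.013 kg/kg → 0.013 × 10500 / 9.8 = 13.93 mm
Layer 900–450 hPa: Δp = 450 hPa = 45000 Pa, q̄ = 0.0041 kg/kg → 0.0041 × 45000 / 9.8 = 18.83 mm
Layer 450–350 hPa: Δp = 100 hPa = 10000 Pa, q̄ = 0.0012 kg/kg → 0.0012 × 10000 / 9.8 = 1.22 mm
PW = 13.93 + 18.83 + 1.22 = 33.98 ≈ 34.0 mm.
Rainfall = ε × PW = 0.27 × 34.0 = 9.2 mm.

PW ≈ 34.0 mm; rainfall ≈ 9.2 mm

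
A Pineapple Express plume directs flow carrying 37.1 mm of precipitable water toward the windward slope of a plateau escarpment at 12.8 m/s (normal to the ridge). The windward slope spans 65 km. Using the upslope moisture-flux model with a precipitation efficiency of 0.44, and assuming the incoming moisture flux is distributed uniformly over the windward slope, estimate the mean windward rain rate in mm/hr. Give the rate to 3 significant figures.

R ≈ 11.6 mm/hr

Incoming column moisture flux per unit ridge length: F = V × PW = 12.8 × 37.1 = 474.88 mm·m/s.
Spread over the 65 km slope with efficiency ε = 0.44: R = ε·F/W = 0.44 × 474.88 / 65000 m = 3.215e-03 mm/s.
R = 3.215e-03 × 3600 = 11.6 mm/hr.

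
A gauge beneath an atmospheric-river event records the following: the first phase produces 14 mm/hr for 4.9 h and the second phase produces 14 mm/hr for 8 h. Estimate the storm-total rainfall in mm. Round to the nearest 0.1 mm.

Total = Σ Rᵢ Δtᵢ = 14 × 4.9 + 14 × 8
      = 68.6 + 112 = 180.6 mm.

total ≈ 180.6 mm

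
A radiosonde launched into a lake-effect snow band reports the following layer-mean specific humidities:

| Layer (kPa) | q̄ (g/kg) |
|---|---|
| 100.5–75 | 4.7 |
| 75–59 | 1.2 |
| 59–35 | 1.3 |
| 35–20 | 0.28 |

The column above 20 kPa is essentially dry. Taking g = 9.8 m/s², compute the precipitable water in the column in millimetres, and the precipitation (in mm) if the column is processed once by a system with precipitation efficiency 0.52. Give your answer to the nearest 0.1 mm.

Precipitable water is the column-integrated vapour mass per unit area: PW = (1/g) Σ q̄ Δp, with q in kg/kg and Δp in Pa (1 kg/m² of water = 1 mm).
Layer 100.5–75 kPa: Δp = 255 hPa = 25500 Pa, q̄ = 0.0047 kg/kg → 0.0047 × 25500 / 9.8 = 12.23 mm
Layer 75–59 kPa: Δp = 160 hPa = 16000 Pa, q̄ = 0.0012 kg/kg → 0.0012 × 16000 / 9.8 = 1.96 mm
Layer 59–35 kPa: Δp = 240 hPa = 24000 Pa, q̄ = 0.0013 kg/kg → 0.0013 × 24000 / 9.8 = 3.18 mm
Layer 35–20 kPa: Δp = 150 hPa = 15000 Pa, q̄ = 0.00028 kg/kg → 0.00028 × 15000 / 9.8 = 0.43 mm
PW = 12.23 + 1.96 + 3.18 + 0.43 = 17.80 ≈ 17.8 mm.
Precipitation = ε × PW = 0.52 × 17.8 = 9.3 mm.

PW ≈ 17.8 mm; precipitation ≈ 9.3 mm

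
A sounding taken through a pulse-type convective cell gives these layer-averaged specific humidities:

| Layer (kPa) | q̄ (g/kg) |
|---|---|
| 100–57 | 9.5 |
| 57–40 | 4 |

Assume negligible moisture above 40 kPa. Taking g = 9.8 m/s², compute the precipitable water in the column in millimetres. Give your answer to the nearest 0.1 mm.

PW ≈ 48.6 mm

Precipitable water is the column-integrated vapour mass per unit area: PW = (1/g) Σ q̄ Δp, with q in kg/kg and Δp in Pa (1 kg/m² of water = 1 mm).
Layer 100–57 kPa: Δp = 430 hPa = 43000 Pa, q̄ = 0.0095 kg/kg → 0.0095 × 43000 / 9.8 = 41.68 mm
Layer 57–40 kPa: Δp = 170 hPa = 17000 Pa, q̄ = 0.004 kg/kg → 0.004 × 17000 / 9.8 = 6.94 mm
PW = 41.68 + 6.94 = 48.62 ≈ 48.6 mm.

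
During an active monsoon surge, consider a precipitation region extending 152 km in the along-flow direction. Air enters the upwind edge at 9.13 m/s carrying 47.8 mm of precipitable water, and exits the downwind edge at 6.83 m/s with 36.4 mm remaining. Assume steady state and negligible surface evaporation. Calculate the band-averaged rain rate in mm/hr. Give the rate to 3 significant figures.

R ≈ 4.45 mm/hr

Column moisture flux per unit crosswind length is F = V × PW.
Inflow: F_in = 9.13 × 47.8 = 436.414 mm·m/s
Outflow: F_out = 6.83 × 36.4 = 248.612 mm·m/s
Steady-state rate R = (F_in − F_out)/L = (436.414 − 248.612) / 152000 m = 1.236e-03 mm/s.
R = 1.236e-03 × 3600 = 4.45 mm/hr.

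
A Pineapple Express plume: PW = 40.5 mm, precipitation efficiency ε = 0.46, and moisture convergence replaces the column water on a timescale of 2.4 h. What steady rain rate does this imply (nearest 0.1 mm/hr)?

R ≈ 7.8 mm/hr

Each overturning extracts ε × PW = 0.46 × 40.5 = 18.63 mm.
Rate = ε·PW / τ = 18.63 / 2.4 h = 7.8 mm/hr.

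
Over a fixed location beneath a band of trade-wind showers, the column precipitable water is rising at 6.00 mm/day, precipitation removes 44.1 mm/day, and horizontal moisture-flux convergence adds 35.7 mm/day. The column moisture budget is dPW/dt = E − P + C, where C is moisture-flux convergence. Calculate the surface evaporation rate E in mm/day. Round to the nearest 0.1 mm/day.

E ≈ 14.4 mm/day

dPW/dt = +6.00 mm/day.
E = dPW/dt + P − C = (+6.00) + 44.1 − (35.7) = 14.4 mm/day.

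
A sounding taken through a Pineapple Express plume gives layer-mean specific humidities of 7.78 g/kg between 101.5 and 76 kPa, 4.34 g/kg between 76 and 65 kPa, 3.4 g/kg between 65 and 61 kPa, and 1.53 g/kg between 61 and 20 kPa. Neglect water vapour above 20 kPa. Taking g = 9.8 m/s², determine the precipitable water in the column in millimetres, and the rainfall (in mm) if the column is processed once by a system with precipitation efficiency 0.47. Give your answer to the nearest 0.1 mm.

PW ≈ 32.9 mm; rainfall ≈ 15.5 mm

Precipitable water is the column-integrated vapour mass per unit area: PW = (1/g) Σ q̄ Δp, with q in kg/kg and Δp in Pa (1 kg/m² of water = 1 mm).
Layer 101.5–76 kPa: Δp = 255 hPa = 25500 Pa, q̄ = 0.00778 kg/kg → 0.00778 × 25500 / 9.8 = 20.24 mm
Layer 76–65 kPa: Δp = 110 hPa = 11000 Pa, q̄ = 0.00434 kg/kg → 0.00434 × 11000 / 9.8 = 4.87 mm
Layer 65–61 kPa: Δp = 40 hPa = 4000 Pa, q̄ = 0.0034 kg/kg → 0.0034 × 4000 / 9.8 = 1.39 mm
Layer 61–20 kPa: Δp = 410 hPa = 41000 Pa, q̄ = 0.00153 kg/kg → 0.00153 × 41000 / 9.8 = 6.40 mm
PW = 20.24 + 4.87 + 1.39 + 6.40 = 32.90 ≈ 32.9 mm.
Rainfall = ε × PW = 0.47 × 32.9 = 15.5 mm.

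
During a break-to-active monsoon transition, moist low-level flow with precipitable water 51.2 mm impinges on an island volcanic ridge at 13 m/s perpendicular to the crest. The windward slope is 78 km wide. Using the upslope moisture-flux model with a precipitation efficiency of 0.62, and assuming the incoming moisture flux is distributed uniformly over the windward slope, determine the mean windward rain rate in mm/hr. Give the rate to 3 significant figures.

Incoming column moisture flux per unit ridge length: F = V × PW = 13 × 51.2 = 665.6 mm·m/s.
Spread over the 78 km slope with efficiency ε = 0.62: R = ε·F/W = 0.62 × 665.6 / 78000 m = 5.291e-03 mm/s.
R = 5.291e-03 × 3600 = 19.0 mm/hr.

R ≈ 19.0 mm/hr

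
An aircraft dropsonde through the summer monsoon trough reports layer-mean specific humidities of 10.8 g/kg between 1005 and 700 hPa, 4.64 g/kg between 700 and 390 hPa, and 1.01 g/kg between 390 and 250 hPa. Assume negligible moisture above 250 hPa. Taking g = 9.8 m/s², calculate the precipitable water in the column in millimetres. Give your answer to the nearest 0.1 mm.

PW ≈ 49.7 mm

Precipitable water is the column-integrated vapour mass per unit area: PW = (1/g) Σ q̄ Δp, with q in kg/kg and Δp in Pa (1 kg/m² of water = 1 mm).
Layer 1005–700 hPa: Δp = 305 hPa = 30500 Pa, q̄ = 0.0108 kg/kg → 0.0108 × 30500 / 9.8 = 33.61 mm
Layer 700–390 hPa: Δp = 310 hPa = 31000 Pa, q̄ = 0.00464 kg/kg → 0.00464 × 31000 / 9.8 = 14.68 mm
Layer 390–250 hPa: Δp = 140 hPa = 14000 Pa, q̄ = 0.00101 kg/kg → 0.00101 × 14000 / 9.8 = 1.44 mm
PW = 33.61 + 14.68 + 1.44 = 49.73 ≈ 49.7 mm.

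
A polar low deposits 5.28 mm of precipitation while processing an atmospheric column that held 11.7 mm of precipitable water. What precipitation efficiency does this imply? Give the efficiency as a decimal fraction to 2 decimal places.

ε ≈ 0.45

ε = precipitation / PW = 5.28 / 11.7 = 0.45.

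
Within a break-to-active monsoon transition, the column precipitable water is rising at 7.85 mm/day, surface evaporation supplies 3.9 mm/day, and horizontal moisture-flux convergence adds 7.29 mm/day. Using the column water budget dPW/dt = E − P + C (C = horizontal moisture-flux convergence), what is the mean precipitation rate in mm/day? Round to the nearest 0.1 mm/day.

dPW/dt = +7.85 mm/day.
P = E + C − dPW/dt = 3.9 + (7.29) − (+7.85) = 3.3 mm/day.

P ≈ 3.3 mm/day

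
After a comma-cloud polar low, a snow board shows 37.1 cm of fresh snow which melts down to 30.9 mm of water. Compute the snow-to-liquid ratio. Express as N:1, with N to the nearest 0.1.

Ratio = snow depth / SWE = 371 mm / 30.9 mm = 12.0, i.e. 12.0:1.

ratio ≈ 12.0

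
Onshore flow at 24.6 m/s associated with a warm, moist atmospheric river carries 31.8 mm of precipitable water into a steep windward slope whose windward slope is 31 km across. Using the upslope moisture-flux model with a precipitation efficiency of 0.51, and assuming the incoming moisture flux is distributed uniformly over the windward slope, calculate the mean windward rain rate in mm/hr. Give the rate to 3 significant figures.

R ≈ 46.3 mm/hr

Incoming column moisture flux per unit ridge length: F = V × PW = 24.6 × 31.8 = 782.28 mm·m/s.
Spread over the 31 km slope with efficiency ε = 0.51: R = ε·F/W = 0.51 × 782.28 / 31000 m = 1.287e-02 mm/s.
R = 1.287e-02 × 3600 = 46.3 mm/hr.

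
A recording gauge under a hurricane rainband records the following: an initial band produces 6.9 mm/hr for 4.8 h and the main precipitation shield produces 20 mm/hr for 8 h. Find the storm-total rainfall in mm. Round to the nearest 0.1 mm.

Total = Σ Rᵢ Δtᵢ = 6.9 × 4.8 + 20 × 8
      = 33.12 + 160 = 193.1 mm.

total ≈ 193.1 mm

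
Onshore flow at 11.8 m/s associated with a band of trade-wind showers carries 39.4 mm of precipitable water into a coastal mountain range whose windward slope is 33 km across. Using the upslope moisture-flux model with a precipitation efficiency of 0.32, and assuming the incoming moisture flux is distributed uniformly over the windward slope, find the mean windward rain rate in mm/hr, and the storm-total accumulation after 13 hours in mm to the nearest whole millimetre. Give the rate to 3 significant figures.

Incoming column moisture flux per unit ridge length: F = V × PW = 11.8 × 39.4 = 464.92 mm·m/s.
Spread over the 33 km slope with efficiency ε = 0.32: R = ε·F/W = 0.32 × 464.92 / 33000 m = 4.508e-03 mm/s.
R = 4.508e-03 × 3600 = 16.2 mm/hr.
Over 13 h: total = 16.2 × 13 = 210.6 ≈ 211 mm.

R ≈ 16.2 mm/hr; total ≈ 211 mm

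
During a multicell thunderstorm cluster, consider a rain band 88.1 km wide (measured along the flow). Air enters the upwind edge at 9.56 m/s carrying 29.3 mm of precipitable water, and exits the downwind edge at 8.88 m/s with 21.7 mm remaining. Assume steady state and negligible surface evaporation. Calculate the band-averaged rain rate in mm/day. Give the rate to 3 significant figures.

R ≈ 85.7 mm/day

Column moisture flux per unit crosswind length is F = V × PW.
Inflow: F_in = 9.56 × 29.3 = 280.108 mm·m/s
Outflow: F_out = 8.88 × 21.7 = 192.696 mm·m/s
Steady-state rate R = (F_in − F_out)/L = (280.108 − 192.696) / 88100 m = 9.922e-04 mm/s.
R = 9.922e-04 × 3600 × 24 = 85.7 mm/day.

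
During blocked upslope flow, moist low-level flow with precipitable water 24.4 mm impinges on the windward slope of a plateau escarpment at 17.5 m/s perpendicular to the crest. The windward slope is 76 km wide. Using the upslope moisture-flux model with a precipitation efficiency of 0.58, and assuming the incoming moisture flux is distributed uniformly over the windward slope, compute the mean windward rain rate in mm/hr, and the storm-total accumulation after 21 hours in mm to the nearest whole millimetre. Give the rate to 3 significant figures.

Incoming column moisture flux per unit ridge length: F = V × PW = 17.5 × 24.4 = 427 mm·m/s.
Spread over the 76 km slope with efficiency ε = 0.58: R = ε·F/W = 0.58 × 427 / 76000 m = 3.259e-03 mm/s.
R = 3.259e-03 × 3600 = 11.7 mm/hr.
Over 21 h: total = 11.7 × 21 = 245.7 ≈ 246 mm.

R ≈ 11.7 mm/hr; total ≈ 246 mm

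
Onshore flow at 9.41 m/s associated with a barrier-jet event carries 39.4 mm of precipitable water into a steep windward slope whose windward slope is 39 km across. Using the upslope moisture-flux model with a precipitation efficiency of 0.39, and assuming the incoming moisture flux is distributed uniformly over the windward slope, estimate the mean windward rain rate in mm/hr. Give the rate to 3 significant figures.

R ≈ 13.3 mm/hr

Incoming column moisture flux per unit ridge length: F = V × PW = 9.41 × 39.4 = 370.754 mm·m/s.
Spread over the 39 km slope with efficiency ε = 0.39: R = ε·F/W = 0.39 × 370.754 / 39000 m = 3.708e-03 mm/s.
R = 3.708e-03 × 3600 = 13.3 mm/hr.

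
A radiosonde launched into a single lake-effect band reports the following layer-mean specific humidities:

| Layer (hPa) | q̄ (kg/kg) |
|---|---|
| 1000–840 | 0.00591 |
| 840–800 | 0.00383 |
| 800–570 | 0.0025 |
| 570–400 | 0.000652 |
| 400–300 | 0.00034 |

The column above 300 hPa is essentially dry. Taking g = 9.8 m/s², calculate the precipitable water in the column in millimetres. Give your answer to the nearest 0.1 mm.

PW ≈ 18.6 mm

Precipitable water is the column-integrated vapour mass per unit area: PW = (1/g) Σ q̄ Δp, with q in kg/kg and Δp in Pa (1 kg/m² of water = 1 mm).
Layer 1000–840 hPa: Δp = 160 hPa = 16000 Pa, q̄ = 0.00591 kg/kg → 0.00591 × 16000 / 9.8 = 9.65 mm
Layer 840–800 hPa: Δp = 40 hPa = 4000 Pa, q̄ = 0.00383 kg/kg → 0.00383 × 4000 / 9.8 = 1.56 mm
Layer 800–570 hPa: Δp = 230 hPa = 23000 Pa, q̄ = 0.0025 kg/kg → 0.0025 × 23000 / 9.8 = 5.87 mm
Layer 570–400 hPa: Δp = 170 hPa = 17000 Pa, q̄ = 0.000652 kg/kg → 0.000652 × 17000 / 9.8 = 1.13 mm
Layer 400–300 hPa: Δp = 100 hPa = 10000 Pa, q̄ = 0.00034 kg/kg → 0.00034 × 10000 / 9.8 = 0.35 mm
PW = 9.65 + 1.56 + 5.87 + 1.13 + 0.35 = 18.56 ≈ 18.6 mm.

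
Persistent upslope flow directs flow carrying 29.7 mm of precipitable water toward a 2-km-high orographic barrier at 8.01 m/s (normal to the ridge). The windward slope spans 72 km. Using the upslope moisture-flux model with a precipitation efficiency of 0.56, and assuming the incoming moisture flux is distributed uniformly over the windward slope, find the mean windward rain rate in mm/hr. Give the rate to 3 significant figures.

Incoming column moisture flux per unit ridge length: F = V × PW = 8.01 × 29.7 = 237.897 mm·m/s.
Spread over the 72 km slope with efficiency ε = 0.56: R = ε·F/W = 0.56 × 237.897 / 72000 m = 1.850e-03 mm/s.
R = 1.850e-03 × 3600 = 6.66 mm/hr.

R ≈ 6.66 mm/hr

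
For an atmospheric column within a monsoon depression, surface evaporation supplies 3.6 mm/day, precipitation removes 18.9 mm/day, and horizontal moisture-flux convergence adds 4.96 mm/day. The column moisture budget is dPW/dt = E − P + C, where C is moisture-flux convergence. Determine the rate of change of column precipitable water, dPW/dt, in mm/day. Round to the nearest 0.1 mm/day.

dPW/dt = E − P + C = 3.6 − 18.9 + (4.96) = -10.3 mm/day.

dPW/dt ≈ -10.3 mm/day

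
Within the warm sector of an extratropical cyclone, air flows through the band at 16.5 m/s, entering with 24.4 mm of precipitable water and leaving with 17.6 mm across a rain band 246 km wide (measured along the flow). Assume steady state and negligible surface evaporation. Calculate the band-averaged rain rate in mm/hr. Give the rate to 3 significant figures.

Column moisture flux per unit crosswind length is F = V × PW.
Inflow: F_in = 16.5 × 24.4 = 402.6 mm·m/s
Outflow: F_out = 16.5 × 17.6 = 290.4 mm·m/s
Steady-state rate R = (F_in − F_out)/L = (402.6 − 290.4) / 246000 m = 4.561e-04 mm/s.
R = 4.561e-04 × 3600 = 1.64 mm/hr.

R ≈ 1.64 mm/hr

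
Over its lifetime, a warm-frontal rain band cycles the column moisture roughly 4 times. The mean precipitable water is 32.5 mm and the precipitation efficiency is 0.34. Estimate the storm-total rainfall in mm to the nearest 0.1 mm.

Each cycle deposits ε × PW = 0.34 × 32.5 = 11.05 mm.
Over 4 cycles: 4 × 11.05 = 44.2 mm.

rainfall ≈ 44.2 mm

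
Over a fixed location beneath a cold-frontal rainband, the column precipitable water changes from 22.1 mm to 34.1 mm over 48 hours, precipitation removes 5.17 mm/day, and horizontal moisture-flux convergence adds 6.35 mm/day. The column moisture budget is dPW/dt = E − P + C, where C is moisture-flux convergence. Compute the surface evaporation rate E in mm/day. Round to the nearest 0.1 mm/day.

E ≈ 4.8 mm/day

dPW/dt = (34.1 − 22.1) mm / (48/24 day) = +6.000 mm/day.
E = dPW/dt + P − C = (+6.000) + 5.17 − (6.35) = 4.8 mm/day.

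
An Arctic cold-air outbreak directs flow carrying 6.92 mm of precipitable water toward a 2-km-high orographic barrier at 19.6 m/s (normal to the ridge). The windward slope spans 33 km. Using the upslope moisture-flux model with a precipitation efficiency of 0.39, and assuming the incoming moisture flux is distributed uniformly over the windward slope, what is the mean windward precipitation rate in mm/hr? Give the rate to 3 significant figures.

R ≈ 5.77 mm/hr

Incoming column moisture flux per unit ridge length: F = V × PW = 19.6 × 6.92 = 135.632 mm·m/s.
Spread over the 33 km slope with efficiency ε = 0.39: R = ε·F/W = 0.39 × 135.632 / 33000 m = 1.603e-03 mm/s.
R = 1.603e-03 × 3600 = 5.77 mm/hr.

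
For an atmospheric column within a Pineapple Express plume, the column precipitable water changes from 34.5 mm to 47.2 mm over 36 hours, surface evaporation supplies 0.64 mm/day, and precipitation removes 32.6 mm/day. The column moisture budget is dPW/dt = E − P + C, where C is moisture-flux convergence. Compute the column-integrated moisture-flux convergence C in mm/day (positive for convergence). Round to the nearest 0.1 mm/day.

dPW/dt = (47.2 − 34.5) mm / (36/24 day) = +8.467 mm/day.
C = dPW/dt − E + P = (+8.467) − 0.64 + 32.6 = 40.4 mm/day.

C ≈ 40.4 mm/day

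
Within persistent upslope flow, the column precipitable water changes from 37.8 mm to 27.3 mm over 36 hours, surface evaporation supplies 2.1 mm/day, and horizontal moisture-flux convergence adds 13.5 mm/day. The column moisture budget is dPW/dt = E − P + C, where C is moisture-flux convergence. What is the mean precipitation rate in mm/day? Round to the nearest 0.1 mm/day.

dPW/dt = (27.3 − 37.8) mm / (36/24 day) = -7.000 mm/day.
P = E + C − dPW/dt = 2.1 + (13.5) − (-7.000) = 22.6 mm/day.

P ≈ 22.6 mm/day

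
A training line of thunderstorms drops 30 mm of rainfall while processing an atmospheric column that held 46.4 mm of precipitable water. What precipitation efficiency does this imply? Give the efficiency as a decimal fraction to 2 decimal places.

ε = rainfall / PW = 30 / 46.4 = 0.65.

ε ≈ 0.65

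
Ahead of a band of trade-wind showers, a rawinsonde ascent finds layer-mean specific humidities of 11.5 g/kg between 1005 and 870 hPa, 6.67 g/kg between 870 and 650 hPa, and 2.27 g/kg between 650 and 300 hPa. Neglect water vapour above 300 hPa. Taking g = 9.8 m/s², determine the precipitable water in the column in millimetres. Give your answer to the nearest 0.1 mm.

Precipitable water is the column-integrated vapour mass per unit area: PW = (1/g) Σ q̄ Δp, with q in kg/kg and Δp in Pa (1 kg/m² of water = 1 mm).
Layer 1005–870 hPa: Δp = 135 hPa = 13500 Pa, q̄ = 0.0115 kg/kg → 0.0115 × 13500 / 9.8 = 15.84 mm
Layer 870–650 hPa: Δp = 220 hPa = 22000 Pa, q̄ = 0.00667 kg/kg → 0.00667 × 22000 / 9.8 = 14.97 mm
Layer 650–300 hPa: Δp = 350 hPa = 35000 Pa, q̄ = 0.00227 kg/kg → 0.00227 × 35000 / 9.8 = 8.11 mm
PW = 15.84 + 14.97 + 8.11 = 38.92 ≈ 38.9 mm.

PW ≈ 38.9 mm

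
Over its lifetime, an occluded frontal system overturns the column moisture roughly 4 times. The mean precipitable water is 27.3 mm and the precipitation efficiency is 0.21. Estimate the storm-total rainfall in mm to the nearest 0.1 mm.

rainfall ≈ 22.9 mm

Each cycle deposits ε × PW = 0.21 × 27.3 = 5.733 mm.
Over 4 cycles: 4 × 5.733 = 22.9 mm.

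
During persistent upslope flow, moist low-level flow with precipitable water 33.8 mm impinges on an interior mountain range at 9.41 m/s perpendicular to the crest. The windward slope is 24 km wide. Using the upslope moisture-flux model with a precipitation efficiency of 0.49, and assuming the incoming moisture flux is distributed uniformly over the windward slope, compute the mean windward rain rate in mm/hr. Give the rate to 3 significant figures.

R ≈ 23.4 mm/hr

Incoming column moisture flux per unit ridge length: F = V × PW = 9.41 × 33.8 = 318.058 mm·m/s.
Spread over the 24 km slope with efficiency ε = 0.49: R = ε·F/W = 0.49 × 318.058 / 24000 m = 6.494e-03 mm/s.
R = 6.494e-03 × 3600 = 23.4 mm/hr.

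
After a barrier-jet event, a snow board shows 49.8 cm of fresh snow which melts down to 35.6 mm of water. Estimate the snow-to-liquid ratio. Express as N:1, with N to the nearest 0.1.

Ratio = snow depth / SWE = 498 mm / 35.6 mm = 14.0, i.e. 14.0:1.

ratio ≈ 14.0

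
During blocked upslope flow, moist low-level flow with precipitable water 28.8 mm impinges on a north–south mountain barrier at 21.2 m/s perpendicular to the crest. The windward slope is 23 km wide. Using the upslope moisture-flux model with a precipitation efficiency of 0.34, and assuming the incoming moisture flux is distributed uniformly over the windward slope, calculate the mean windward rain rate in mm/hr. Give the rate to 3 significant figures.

Incoming column moisture flux per unit ridge length: F = V × PW = 21.2 × 28.8 = 610.56 mm·m/s.
Spread over the 23 km slope with efficiency ε = 0.34: R = ε·F/W = 0.34 × 610.56 / 23000 m = 9.026e-03 mm/s.
R = 9.026e-03 × 3600 = 32.5 mm/hr.

R ≈ 32.5 mm/hr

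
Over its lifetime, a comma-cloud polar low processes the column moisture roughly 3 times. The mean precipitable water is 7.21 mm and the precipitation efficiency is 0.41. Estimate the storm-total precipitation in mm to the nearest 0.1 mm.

Each cycle deposits ε × PW = 0.41 × 7.21 = 2.9561 mm.
Over 3 cycles: 3 × 2.9561 = 8.9 mm.

precipitation ≈ 8.9 mm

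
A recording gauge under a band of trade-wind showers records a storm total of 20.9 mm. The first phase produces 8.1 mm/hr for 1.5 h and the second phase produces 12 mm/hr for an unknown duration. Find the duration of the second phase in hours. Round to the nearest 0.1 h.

duration ≈ 0.7 h

Known phases: 8.1 × 1.5 = 12.15 mm.
Remaining depth = 20.9 − 12.15 = 8.75 mm.
Duration = 8.75 / 12 = 0.7 h.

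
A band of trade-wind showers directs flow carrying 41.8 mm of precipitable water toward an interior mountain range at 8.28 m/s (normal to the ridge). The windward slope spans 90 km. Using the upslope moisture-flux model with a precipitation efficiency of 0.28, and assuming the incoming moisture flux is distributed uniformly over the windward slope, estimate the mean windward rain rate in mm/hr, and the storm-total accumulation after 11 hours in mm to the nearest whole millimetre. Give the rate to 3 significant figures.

R ≈ 3.88 mm/hr; total ≈ 43 mm

Incoming column moisture flux per unit ridge length: F = V × PW = 8.28 × 41.8 = 346.104 mm·m/s.
Spread over the 90 km slope with efficiency ε = 0.28: R = ε·F/W = 0.28 × 346.104 / 90000 m = 1.077e-03 mm/s.
R = 1.077e-03 × 3600 = 3.88 mm/hr.
Over 11 h: total = 3.88 × 11 = 42.68 ≈ 43 mm.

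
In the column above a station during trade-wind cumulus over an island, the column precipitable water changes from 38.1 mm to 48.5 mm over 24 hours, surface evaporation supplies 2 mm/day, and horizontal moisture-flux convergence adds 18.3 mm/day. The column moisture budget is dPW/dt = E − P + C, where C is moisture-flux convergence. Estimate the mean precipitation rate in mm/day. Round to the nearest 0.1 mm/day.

dPW/dt = (48.5 − 38.1) mm / (24/24 day) = +10.400 mm/day.
P = E + C − dPW/dt = 2 + (18.3) − (+10.400) = 9.9 mm/day.

P ≈ 9.9 mm/day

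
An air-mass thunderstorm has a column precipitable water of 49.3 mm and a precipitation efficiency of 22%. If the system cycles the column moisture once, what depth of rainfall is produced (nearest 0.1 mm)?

rainfall ≈ 10.8 mm

Rainfall = ε × PW = 0.22 × 49.3 = 10.8 mm.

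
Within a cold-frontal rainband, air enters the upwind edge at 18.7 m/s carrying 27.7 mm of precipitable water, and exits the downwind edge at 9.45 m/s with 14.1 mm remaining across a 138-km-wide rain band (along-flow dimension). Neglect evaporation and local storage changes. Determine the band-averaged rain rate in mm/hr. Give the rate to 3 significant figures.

R ≈ 10.0 mm/hr

Column moisture flux per unit crosswind length is F = V × PW.
Inflow: F_in = 18.7 × 27.7 = 517.99 mm·m/s
Outflow: F_out = 9.45 × 14.1 = 133.245 mm·m/s
Steady-state rate R = (F_in − F_out)/L = (517.99 − 133.245) / 138000 m = 2.788e-03 mm/s.
R = 2.788e-03 × 3600 = 10.0 mm/hr.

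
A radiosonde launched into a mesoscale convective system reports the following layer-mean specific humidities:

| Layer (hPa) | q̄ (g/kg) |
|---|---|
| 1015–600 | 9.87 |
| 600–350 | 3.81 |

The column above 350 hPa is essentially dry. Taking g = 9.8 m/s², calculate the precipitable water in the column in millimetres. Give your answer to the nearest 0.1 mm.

PW ≈ 51.5 mm

Precipitable water is the column-integrated vapour mass per unit area: PW = (1/g) Σ q̄ Δp, with q in kg/kg and Δp in Pa (1 kg/m² of water = 1 mm).
Layer 1015–600 hPa: Δp = 415 hPa = 41500 Pa, q̄ = 0.00987 kg/kg → 0.00987 × 41500 / 9.8 = 41.80 mm
Layer 600–350 hPa: Δp = 250 hPa = 25000 Pa, q̄ = 0.00381 kg/kg → 0.00381 × 25000 / 9.8 = 9.72 mm
PW = 41.80 + 9.72 = 51.52 ≈ 51.5 mm.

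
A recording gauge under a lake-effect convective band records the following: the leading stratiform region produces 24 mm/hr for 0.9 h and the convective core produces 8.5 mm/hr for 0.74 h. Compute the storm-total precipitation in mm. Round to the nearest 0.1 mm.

total ≈ 27.9 mm

Total = Σ Rᵢ Δtᵢ = 24 × 0.9 + 8.5 × 0.74
      = 21.6 + 6.29 = 27.9 mm.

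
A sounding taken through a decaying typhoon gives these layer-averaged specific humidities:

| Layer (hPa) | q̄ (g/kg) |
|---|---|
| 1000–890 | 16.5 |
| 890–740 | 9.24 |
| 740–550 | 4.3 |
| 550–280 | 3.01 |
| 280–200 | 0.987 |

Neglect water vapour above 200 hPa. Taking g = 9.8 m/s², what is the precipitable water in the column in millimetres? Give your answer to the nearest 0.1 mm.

Precipitable water is the column-integrated vapour mass per unit area: PW = (1/g) Σ q̄ Δp, with q in kg/kg and Δp in Pa (1 kg/m² of water = 1 mm).
Layer 1000–890 hPa: Δp = 110 hPa = 11000 Pa, q̄ = 0.0165 kg/kg → 0.0165 × 11000 / 9.8 = 18.52 mm
Layer 890–740 hPa: Δp = 150 hPa = 15000 Pa, q̄ = 0.00924 kg/kg → 0.00924 × 15000 / 9.8 = 14.14 mm
Layer 740–550 hPa: Δp = 190 hPa = 19000 Pa, q̄ = 0.0043 kg/kg → 0.0043 × 19000 / 9.8 = 8.34 mm
Layer 550–280 hPa: Δp = 270 hPa = 27000 Pa, q̄ = 0.00301 kg/kg → 0.00301 × 27000 / 9.8 = 8.29 mm
Layer 280–200 hPa: Δp = 80 hPa = 8000 Pa, q̄ = 0.000987 kg/kg → 0.000987 × 8000 / 9.8 = 0.81 mm
PW = 18.52 + 14.14 + 8.34 + 8.29 + 0.81 = 50.10 ≈ 50.1 mm.

PW ≈ 50.1 mm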